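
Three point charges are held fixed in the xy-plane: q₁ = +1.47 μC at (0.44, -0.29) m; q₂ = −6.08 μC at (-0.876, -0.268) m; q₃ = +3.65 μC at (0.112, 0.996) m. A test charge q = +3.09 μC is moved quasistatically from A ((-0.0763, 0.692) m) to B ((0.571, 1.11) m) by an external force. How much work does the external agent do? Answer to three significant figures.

For quasistatic motion the external work equals the change in potential energy: W_ext = qΔV = q(V_B − V_A).
At A: distances to the source charges are 1.11 m, 1.25 m, 0.358 m; V_A = Σ kqᵢ/rᵢ = 5.99×10⁴ V.
At B: distances to the source charges are 1.41 m, 2.00 m, 0.473 m; V_B = Σ kqᵢ/rᵢ = 5.14×10⁴ V.
ΔV = V_B − V_A = -8500 V.
W_ext = qΔV = (3.09×10⁻⁶ C)(-8500 V) = -0.0263 J.

-0.0263 J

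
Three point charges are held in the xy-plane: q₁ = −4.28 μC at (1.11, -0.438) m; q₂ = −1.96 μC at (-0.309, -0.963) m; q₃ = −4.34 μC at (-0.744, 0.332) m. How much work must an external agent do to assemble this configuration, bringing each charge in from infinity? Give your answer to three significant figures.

The assembly work is the sum of pairwise potential energies, U = Σ_{i<j} kqᵢqⱼ/rᵢⱼ.
Pair separations: r₁₂ = 1.51 m, r₁₃ = 2.01 m, r₂₃ = 1.37 m.
U = (0.0498) + (0.0832) + (0.0560) = 0.189 J.

0.189 J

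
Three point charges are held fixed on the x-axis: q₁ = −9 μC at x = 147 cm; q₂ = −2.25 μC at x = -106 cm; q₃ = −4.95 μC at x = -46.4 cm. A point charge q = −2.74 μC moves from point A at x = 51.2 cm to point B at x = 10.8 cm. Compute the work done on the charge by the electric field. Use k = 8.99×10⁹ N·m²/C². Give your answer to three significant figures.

The work done by the electric force is W_field = −ΔU = −q(V_B − V_A) = q(V_A − V_B).
At A: distances to the source charges are 0.958 m, 1.57 m, 0.976 m; V_A = Σ kqᵢ/rᵢ = -1.43×10⁵ V.
At B: distances to the source charges are 1.36 m, 1.17 m, 0.572 m; V_B = Σ kqᵢ/rᵢ = -1.55×10⁵ V.
ΔV = V_B − V_A = -1.16×10⁴ V.
W_field = −qΔV = −(-2.74×10⁻⁶ C)(-1.16×10⁴ V) = -0.0318 J.

-0.0318 J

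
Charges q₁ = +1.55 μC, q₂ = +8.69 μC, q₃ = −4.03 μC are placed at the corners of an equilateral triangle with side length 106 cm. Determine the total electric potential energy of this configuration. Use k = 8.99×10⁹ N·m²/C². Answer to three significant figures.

The assembly work is the sum of pairwise potential energies, U = Σ_{i<j} kqᵢqⱼ/rᵢⱼ.
All three pair separations equal the side length, 1.06 m.
U = (0.114) + (-0.0530) + (-0.297) = -0.236 J.

-0.236 J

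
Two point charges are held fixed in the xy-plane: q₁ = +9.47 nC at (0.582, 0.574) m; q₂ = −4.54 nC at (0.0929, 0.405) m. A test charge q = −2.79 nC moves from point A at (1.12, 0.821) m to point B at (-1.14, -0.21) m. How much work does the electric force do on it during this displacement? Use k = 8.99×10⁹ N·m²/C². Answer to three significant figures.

The work done by the electric force is W_field = −ΔU = −q(V_B − V_A) = q(V_A − V_B).
At A: distances to the source charges are 0.592 m, 1.11 m; V_A = Σ kqᵢ/rᵢ = 107 V.
At B: distances to the source charges are 1.89 m, 1.38 m; V_B = Σ kqᵢ/rᵢ = 15.4 V.
ΔV = V_B − V_A = -91.6 V.
W_field = −qΔV = −(-2.79×10⁻⁹ C)(-91.6 V) = -2.56×10⁻⁷ J.

-2.56×10⁻⁷ J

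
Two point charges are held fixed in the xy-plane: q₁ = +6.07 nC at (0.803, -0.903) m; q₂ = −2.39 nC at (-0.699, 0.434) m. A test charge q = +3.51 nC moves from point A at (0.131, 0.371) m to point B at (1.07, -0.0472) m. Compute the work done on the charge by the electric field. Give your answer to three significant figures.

The work done by the electric force is W_field = −ΔU = −q(V_B − V_A) = q(V_A − V_B).
At A: distances to the source charges are 1.44 m, 0.832 m; V_A = Σ kqᵢ/rᵢ = 12.1 V.
At B: distances to the source charges are 0.896 m, 1.83 m; V_B = Σ kqᵢ/rᵢ = 49.2 V.
ΔV = V_B − V_A = 37.1 V.
W_field = −qΔV = −(3.51×10⁻⁹ C)(37.1 V) = -1.30×10⁻⁷ J.

-1.30×10⁻⁷ J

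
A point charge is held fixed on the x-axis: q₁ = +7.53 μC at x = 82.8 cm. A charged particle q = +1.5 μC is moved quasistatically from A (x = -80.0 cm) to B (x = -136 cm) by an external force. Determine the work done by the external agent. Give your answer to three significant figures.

For quasistatic motion the external work equals the change in potential energy: W_ext = qΔV = q(V_B − V_A).
At A: distance to the source charge is 1.63 m; V_A = kq₁/r = 4.16×10⁴ V.
At B: distance to the source charge is 2.19 m; V_B = kq₁/r = 3.09×10⁴ V.
ΔV = V_B − V_A = -1.06×10⁴ V.
W_ext = qΔV = (1.50×10⁻⁶ C)(-1.06×10⁴ V) = -0.0160 J.

-0.0160 J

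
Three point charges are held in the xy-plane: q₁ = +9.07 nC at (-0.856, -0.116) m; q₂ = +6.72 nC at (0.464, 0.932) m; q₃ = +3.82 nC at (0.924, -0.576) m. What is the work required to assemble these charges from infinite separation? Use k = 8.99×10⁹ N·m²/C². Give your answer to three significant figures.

The assembly work is the sum of pairwise potential energies, U = Σ_{i<j} kqᵢqⱼ/rᵢⱼ.
Pair separations: r₁₂ = 1.69 m, r₁₃ = 1.84 m, r₂₃ = 1.58 m.
U = (3.25×10⁻⁷) + (1.69×10⁻⁷) + (1.46×10⁻⁷) = 6.41×10⁻⁷ J.

6.41×10⁻⁷ J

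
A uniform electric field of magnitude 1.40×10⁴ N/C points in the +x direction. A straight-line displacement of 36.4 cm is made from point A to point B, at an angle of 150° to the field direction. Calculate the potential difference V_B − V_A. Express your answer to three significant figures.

4410 V

Only the component of displacement along E changes the potential: ΔV = −E·d·cosθ.
ΔV = −(1.40×10⁴ V/m)(0.364 m)cos150° = 4410 V.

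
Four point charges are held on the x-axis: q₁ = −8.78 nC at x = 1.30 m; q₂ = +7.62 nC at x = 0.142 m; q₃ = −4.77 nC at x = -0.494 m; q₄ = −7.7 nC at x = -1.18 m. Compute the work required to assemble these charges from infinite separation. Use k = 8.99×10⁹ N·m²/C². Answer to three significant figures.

The work to assemble the configuration equals its total potential energy, U = Σ kqᵢqⱼ/rᵢⱼ over all pairs.
Pair separations: r₁₂ = 1.16 m, r₁₃ = 1.79 m, r₁₄ = 2.48 m, r₂₃ = 0.636 m, r₂₄ = 1.32 m, r₃₄ = 0.686 m.
Summing all 6 pair terms gives U = -4.96×10⁻⁷ J.

-4.96×10⁻⁷ J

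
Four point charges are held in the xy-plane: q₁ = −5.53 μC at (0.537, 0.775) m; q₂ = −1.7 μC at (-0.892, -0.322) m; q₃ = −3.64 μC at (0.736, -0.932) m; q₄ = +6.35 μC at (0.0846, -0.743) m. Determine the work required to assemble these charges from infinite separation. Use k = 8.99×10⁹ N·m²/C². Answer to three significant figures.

The assembly work is the sum of pairwise potential energies, U = Σ_{i<j} kqᵢqⱼ/rᵢⱼ.
Pair separations: r₁₂ = 1.80 m, r₁₃ = 1.72 m, r₁₄ = 1.58 m, r₂₃ = 1.74 m, r₂₄ = 1.06 m, r₃₄ = 0.678 m.
Summing all 6 pair terms gives U = -0.413 J.

-0.413 J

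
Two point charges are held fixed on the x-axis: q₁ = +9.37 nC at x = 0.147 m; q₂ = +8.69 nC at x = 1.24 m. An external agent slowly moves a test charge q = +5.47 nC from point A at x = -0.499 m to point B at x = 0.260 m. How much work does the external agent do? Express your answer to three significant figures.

For quasistatic motion the external work equals the change in potential energy: W_ext = qΔV = q(V_B − V_A).
At A: distances to the source charges are 0.646 m, 1.74 m; V_A = Σ kqᵢ/rᵢ = 175 V.
At B: distances to the source charges are 0.113 m, 0.980 m; V_B = Σ kqᵢ/rᵢ = 825 V.
ΔV = V_B − V_A = 650 V.
W_ext = qΔV = (5.47×10⁻⁹ C)(650 V) = 3.55×10⁻⁶ J.

3.55×10⁻⁶ J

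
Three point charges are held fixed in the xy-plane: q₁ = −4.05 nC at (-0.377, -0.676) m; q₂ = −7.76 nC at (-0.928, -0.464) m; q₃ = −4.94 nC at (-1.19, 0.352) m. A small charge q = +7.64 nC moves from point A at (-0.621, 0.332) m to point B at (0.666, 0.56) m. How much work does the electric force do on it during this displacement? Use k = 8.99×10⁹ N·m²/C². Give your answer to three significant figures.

The work done by the electric force is W_field = −ΔU = −q(V_B − V_A) = q(V_A − V_B).
At A: distances to the source charges are 1.04 m, 0.853 m, 0.569 m; V_A = Σ kqᵢ/rᵢ = -195 V.
At B: distances to the source charges are 1.62 m, 1.89 m, 1.87 m; V_B = Σ kqᵢ/rᵢ = -83.1 V.
ΔV = V_B − V_A = 112 V.
W_field = −qΔV = −(7.64×10⁻⁹ C)(112 V) = -8.54×10⁻⁷ J.

-8.54×10⁻⁷ J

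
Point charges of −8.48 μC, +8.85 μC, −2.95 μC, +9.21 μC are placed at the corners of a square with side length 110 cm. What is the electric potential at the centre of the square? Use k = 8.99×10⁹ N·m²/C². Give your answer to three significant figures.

7.66×10⁴ V

Electric potential is a scalar, so the contributions from each charge add algebraically: V = Σ kqᵢ/rᵢ.
The distance from each corner to the centre is a√2/2 = 0.778 m.
V = k[(-8.48×10⁻⁶)/(0.778) + (8.85×10⁻⁶)/(0.778) + (-2.95×10⁻⁶)/(0.778) + (9.21×10⁻⁶)/(0.778)] = 7.66×10⁴ V.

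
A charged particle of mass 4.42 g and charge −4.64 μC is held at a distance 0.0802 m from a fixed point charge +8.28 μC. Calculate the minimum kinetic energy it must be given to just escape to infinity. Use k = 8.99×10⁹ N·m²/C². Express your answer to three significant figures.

4.31 J

To just escape, total mechanical energy must reach zero at infinity: ½mv²_min + U = 0, so ½mv²_min = −U = |kQq|/r.
|U| = |kQq|/r = (8.99×10⁹ N·m²/C²)(8.28×10⁻⁶)(4.64×10⁻⁶)/(0.0802) = 4.31 J.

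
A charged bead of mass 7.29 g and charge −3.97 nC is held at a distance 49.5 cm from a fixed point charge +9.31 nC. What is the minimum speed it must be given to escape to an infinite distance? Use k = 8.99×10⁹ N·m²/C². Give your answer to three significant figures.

0.0136 m/s

To just escape, total mechanical energy must reach zero at infinity: ½mv²_min + U = 0, so ½mv²_min = −U = |kQq|/r.
|U| = |kQq|/r = (8.99×10⁹ N·m²/C²)(9.31×10⁻⁹)(3.97×10⁻⁹)/(0.495) = 6.71×10⁻⁷ J.
v_min = √(2|U|/m) = √(2·6.71×10⁻⁷/7.29×10⁻³) = 0.0136 m/s.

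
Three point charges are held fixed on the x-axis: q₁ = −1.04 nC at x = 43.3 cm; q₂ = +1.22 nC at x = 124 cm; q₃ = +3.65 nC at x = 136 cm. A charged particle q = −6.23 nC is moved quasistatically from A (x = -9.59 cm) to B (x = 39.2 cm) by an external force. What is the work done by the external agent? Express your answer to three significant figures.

1.21×10⁻⁶ J

For quasistatic motion the external work equals the change in potential energy: W_ext = qΔV = q(V_B − V_A).
At A: distances to the source charges are 0.529 m, 1.34 m, 1.46 m; V_A = Σ kqᵢ/rᵢ = 13.1 V.
At B: distances to the source charges are 0.0410 m, 0.848 m, 0.968 m; V_B = Σ kqᵢ/rᵢ = -181 V.
ΔV = V_B − V_A = -194 V.
W_ext = qΔV = (-6.23×10⁻⁹ C)(-194 V) = 1.21×10⁻⁶ J.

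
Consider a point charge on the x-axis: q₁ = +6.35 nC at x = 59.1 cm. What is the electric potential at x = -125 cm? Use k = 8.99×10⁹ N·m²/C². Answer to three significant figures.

31.0 V

The total potential is the scalar sum of each charge's contribution, V = Σ kqᵢ/rᵢ.
V = k[(6.35×10⁻⁹)/(1.84)] = 31.0 V.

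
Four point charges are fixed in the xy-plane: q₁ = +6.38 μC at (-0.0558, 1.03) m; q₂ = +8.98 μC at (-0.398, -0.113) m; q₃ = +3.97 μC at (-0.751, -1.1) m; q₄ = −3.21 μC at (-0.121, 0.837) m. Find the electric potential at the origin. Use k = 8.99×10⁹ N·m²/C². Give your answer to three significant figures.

2.43×10⁵ V

Electric potential is a scalar, so the contributions from each charge add algebraically: V = Σ kqᵢ/rᵢ.
Distances from the field point to each charge: r₁ = 1.03 m, r₂ = 0.414 m, r₃ = 1.33 m, r₄ = 0.846 m.
V = k[(6.38×10⁻⁶)/(1.03) + (8.98×10⁻⁶)/(0.414) + (3.97×10⁻⁶)/(1.33) + (-3.21×10⁻⁶)/(0.846)] = 2.43×10⁵ V.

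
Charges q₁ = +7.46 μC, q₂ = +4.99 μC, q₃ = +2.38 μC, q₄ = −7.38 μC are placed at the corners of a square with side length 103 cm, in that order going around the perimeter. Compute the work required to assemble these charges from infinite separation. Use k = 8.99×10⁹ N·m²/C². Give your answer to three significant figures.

The assembly work is the sum of pairwise potential energies, U = Σ_{i<j} kqᵢqⱼ/rᵢⱼ.
The four side pairs have separation 1.03 m and the two diagonal pairs 1.46 m.
Summing all 6 pair terms gives U = -0.323 J.

-0.323 J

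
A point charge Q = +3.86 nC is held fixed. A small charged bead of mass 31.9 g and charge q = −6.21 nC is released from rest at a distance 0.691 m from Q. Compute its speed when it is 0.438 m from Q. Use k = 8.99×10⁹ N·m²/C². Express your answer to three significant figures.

3.36×10⁻³ m/s

Only the electrostatic force acts, so mechanical energy is conserved: ½mv² = U₁ − U₂ = kQq(1/r₁ − 1/r₂).
U₁ − U₂ = (8.99×10⁹ N·m²/C²)(3.86×10⁻⁹ C)(-6.21×10⁻⁹ C)(1/0.691 − 1/0.438) = 1.80×10⁻⁷ J.
v = √(2·1.80×10⁻⁷/0.0319) = 3.36×10⁻³ m/s.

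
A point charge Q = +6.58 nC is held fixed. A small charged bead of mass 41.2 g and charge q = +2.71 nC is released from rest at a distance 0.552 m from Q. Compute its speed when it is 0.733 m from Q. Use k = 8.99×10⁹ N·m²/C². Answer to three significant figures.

1.87×10⁻³ m/s

Only the electrostatic force acts, so mechanical energy is conserved: ½mv² = U₁ − U₂ = kQq(1/r₁ − 1/r₂).
U₁ − U₂ = (8.99×10⁹ N·m²/C²)(6.58×10⁻⁹ C)(2.71×10⁻⁹ C)(1/0.552 − 1/0.733) = 7.17×10⁻⁸ J.
v = √(2·7.17×10⁻⁸/0.0412) = 1.87×10⁻³ m/s.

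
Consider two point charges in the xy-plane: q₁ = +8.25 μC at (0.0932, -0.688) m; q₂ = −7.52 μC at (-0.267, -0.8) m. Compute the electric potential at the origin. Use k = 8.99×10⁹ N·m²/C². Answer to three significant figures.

The total potential is the scalar sum of each charge's contribution, V = Σ kqᵢ/rᵢ.
Distances from the field point to each charge: r₁ = 0.694 m, r₂ = 0.843 m.
V = k[(8.25×10⁻⁶)/(0.694) + (-7.52×10⁻⁶)/(0.843)] = 2.67×10⁴ V.

2.67×10⁴ V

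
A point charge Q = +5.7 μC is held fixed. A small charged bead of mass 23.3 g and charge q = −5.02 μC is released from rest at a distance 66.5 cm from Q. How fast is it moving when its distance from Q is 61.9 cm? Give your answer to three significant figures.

1.57 m/s

Only the electrostatic force acts, so mechanical energy is conserved: ½mv² = U₁ − U₂ = kQq(1/r₁ − 1/r₂).
U₁ − U₂ = (8.99×10⁹ N·m²/C²)(5.70×10⁻⁶ C)(-5.02×10⁻⁶ C)(1/0.665 − 1/0.619) = 0.0287 J.
v = √(2·0.0287/0.0233) = 1.57 m/s.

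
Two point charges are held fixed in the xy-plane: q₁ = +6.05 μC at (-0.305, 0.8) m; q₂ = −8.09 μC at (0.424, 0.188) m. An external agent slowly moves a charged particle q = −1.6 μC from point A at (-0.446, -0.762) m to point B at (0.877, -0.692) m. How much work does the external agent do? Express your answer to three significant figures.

For quasistatic motion the external work equals the change in potential energy: W_ext = qΔV = q(V_B − V_A).
At A: distances to the source charges are 1.57 m, 1.29 m; V_A = Σ kqᵢ/rᵢ = -2.18×10⁴ V.
At B: distances to the source charges are 1.90 m, 0.990 m; V_B = Σ kqᵢ/rᵢ = -4.49×10⁴ V.
ΔV = V_B − V_A = -2.31×10⁴ V.
W_ext = qΔV = (-1.60×10⁻⁶ C)(-2.31×10⁴ V) = 0.0370 J.

0.0370 J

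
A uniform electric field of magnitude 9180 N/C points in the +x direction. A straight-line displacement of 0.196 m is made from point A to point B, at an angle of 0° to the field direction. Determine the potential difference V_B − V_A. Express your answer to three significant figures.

-1800 V

Only the component of displacement along E changes the potential: ΔV = −E·d·cosθ.
ΔV = −(9180 V/m)(0.196 m)cos0° = -1800 V.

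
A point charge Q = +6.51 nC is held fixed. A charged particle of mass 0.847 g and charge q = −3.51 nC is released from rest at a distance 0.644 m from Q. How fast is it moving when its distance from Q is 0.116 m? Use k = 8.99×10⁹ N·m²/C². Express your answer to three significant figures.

0.0586 m/s

Only the electrostatic force acts, so mechanical energy is conserved: ½mv² = U₁ − U₂ = kQq(1/r₁ − 1/r₂).
U₁ − U₂ = (8.99×10⁹ N·m²/C²)(6.51×10⁻⁹ C)(-3.51×10⁻⁹ C)(1/0.644 − 1/0.116) = 1.45×10⁻⁶ J.
v = √(2·1.45×10⁻⁶/8.47×10⁻⁴) = 0.0586 m/s.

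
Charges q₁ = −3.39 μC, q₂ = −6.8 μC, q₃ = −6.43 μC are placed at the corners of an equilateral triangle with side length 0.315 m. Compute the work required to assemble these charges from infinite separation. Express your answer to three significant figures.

2.53 J

The work to assemble the configuration equals its total potential energy, U = Σ kqᵢqⱼ/rᵢⱼ over all pairs.
All three pair separations equal the side length, 0.315 m.
U = (0.658) + (0.622) + (1.25) = 2.53 J.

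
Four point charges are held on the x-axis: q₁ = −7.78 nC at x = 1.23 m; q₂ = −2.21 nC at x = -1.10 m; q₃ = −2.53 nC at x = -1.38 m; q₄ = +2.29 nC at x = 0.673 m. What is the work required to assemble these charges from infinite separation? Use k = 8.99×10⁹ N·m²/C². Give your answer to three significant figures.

The work to assemble the configuration equals its total potential energy, U = Σ kqᵢqⱼ/rᵢⱼ over all pairs.
Pair separations: r₁₂ = 2.33 m, r₁₃ = 2.61 m, r₁₄ = 0.557 m, r₂₃ = 0.280 m, r₂₄ = 1.77 m, r₃₄ = 2.05 m.
Summing all 6 pair terms gives U = -2.49×10⁻⁸ J.

-2.49×10⁻⁸ J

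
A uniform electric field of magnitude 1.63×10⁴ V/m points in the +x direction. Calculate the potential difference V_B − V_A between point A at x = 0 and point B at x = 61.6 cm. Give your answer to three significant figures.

-1.00×10⁴ V

In a uniform field, potential decreases in the direction of E: V_B − V_A = −E·Δx.
V_B − V_A = −(1.63×10⁴ V/m)(0.616 m) = -1.00×10⁴ V.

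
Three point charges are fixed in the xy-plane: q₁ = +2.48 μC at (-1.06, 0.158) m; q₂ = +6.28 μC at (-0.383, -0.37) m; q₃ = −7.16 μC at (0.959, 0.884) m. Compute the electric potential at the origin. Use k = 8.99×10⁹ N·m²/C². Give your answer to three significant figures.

7.75×10⁴ V

Electric potential is a scalar, so the contributions from each charge add algebraically: V = Σ kqᵢ/rᵢ.
Distances from the field point to each charge: r₁ = 1.07 m, r₂ = 0.533 m, r₃ = 1.30 m.
V = k[(2.48×10⁻⁶)/(1.07) + (6.28×10⁻⁶)/(0.533) + (-7.16×10⁻⁶)/(1.30)] = 7.75×10⁴ V.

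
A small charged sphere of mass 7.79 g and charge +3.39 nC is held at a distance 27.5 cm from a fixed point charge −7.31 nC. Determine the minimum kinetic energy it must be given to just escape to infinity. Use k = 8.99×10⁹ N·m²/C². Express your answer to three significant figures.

To just escape, total mechanical energy must reach zero at infinity: ½mv²_min + U = 0, so ½mv²_min = −U = |kQq|/r.
|U| = |kQq|/r = (8.99×10⁹ N·m²/C²)(7.31×10⁻⁹)(3.39×10⁻⁹)/(0.275) = 8.10×10⁻⁷ J.

8.10×10⁻⁷ J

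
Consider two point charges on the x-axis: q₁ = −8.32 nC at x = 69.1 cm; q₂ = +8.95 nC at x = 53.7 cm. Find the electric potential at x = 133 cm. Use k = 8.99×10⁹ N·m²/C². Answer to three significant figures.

The total potential is the scalar sum of each charge's contribution, V = Σ kqᵢ/rᵢ.
Distances from the field point to each charge: r₁ = 0.639 m, r₂ = 0.793 m.
V = k[(-8.32×10⁻⁹)/(0.639) + (8.95×10⁻⁹)/(0.793)] = -15.6 V.

-15.6 V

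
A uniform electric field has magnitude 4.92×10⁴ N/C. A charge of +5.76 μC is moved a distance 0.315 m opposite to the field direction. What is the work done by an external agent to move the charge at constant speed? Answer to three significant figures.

The potential change for a displacement 0.315 m opposite to the field direction is ΔV = +Ed = 1.55×10⁴ V.
W_ext = qΔV = 0.0893 J.

0.0893 J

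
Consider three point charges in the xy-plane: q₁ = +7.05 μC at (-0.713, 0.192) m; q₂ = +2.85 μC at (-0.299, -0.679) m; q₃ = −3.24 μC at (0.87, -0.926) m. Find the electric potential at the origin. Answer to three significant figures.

Electric potential is a scalar, so the contributions from each charge add algebraically: V = Σ kqᵢ/rᵢ.
Distances from the field point to each charge: r₁ = 0.738 m, r₂ = 0.742 m, r₃ = 1.27 m.
V = k[(7.05×10⁻⁶)/(0.738) + (2.85×10⁻⁶)/(0.742) + (-3.24×10⁻⁶)/(1.27)] = 9.74×10⁴ V.

9.74×10⁴ V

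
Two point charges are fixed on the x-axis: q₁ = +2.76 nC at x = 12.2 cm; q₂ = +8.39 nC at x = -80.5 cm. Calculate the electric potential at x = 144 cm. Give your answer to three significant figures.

52.4 V

Electric potential is a scalar, so the contributions from each charge add algebraically: V = Σ kqᵢ/rᵢ.
Distances from the field point to each charge: r₁ = 1.32 m, r₂ = 2.25 m.
V = k[(2.76×10⁻⁹)/(1.32) + (8.39×10⁻⁹)/(2.25)] = 52.4 V.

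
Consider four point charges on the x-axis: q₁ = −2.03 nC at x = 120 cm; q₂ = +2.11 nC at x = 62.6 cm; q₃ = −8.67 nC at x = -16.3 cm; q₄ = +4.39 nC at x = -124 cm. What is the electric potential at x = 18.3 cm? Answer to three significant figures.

-173 V

Electric potential is a scalar, so the contributions from each charge add algebraically: V = Σ kqᵢ/rᵢ.
Distances from the field point to each charge: r₁ = 1.02 m, r₂ = 0.443 m, r₃ = 0.346 m, r₄ = 1.42 m.
V = k[(-2.03×10⁻⁹)/(1.02) + (2.11×10⁻⁹)/(0.443) + (-8.67×10⁻⁹)/(0.346) + (4.39×10⁻⁹)/(1.42)] = -173 V.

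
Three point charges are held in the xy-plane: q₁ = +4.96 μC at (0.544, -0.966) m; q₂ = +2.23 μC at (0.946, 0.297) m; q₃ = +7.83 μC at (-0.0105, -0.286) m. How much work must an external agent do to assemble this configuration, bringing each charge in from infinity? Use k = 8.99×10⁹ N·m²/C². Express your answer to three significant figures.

0.613 J

The assembly work is the sum of pairwise potential energies, U = Σ_{i<j} kqᵢqⱼ/rᵢⱼ.
Pair separations: r₁₂ = 1.33 m, r₁₃ = 0.877 m, r₂₃ = 1.12 m.
U = (0.0750) + (0.398) + (0.140) = 0.613 J.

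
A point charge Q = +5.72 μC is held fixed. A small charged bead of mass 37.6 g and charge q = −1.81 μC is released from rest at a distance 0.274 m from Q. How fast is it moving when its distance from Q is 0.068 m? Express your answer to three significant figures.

7.40 m/s

Only the electrostatic force acts, so mechanical energy is conserved: ½mv² = U₁ − U₂ = kQq(1/r₁ − 1/r₂).
U₁ − U₂ = (8.99×10⁹ N·m²/C²)(5.72×10⁻⁶ C)(-1.81×10⁻⁶ C)(1/0.274 − 1/0.0680) = 1.03 J.
v = √(2·1.03/0.0376) = 7.40 m/s.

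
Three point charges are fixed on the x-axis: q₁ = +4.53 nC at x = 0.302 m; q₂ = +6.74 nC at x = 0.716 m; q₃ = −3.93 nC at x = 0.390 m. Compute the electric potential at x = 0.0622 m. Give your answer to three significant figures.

155 V

The total potential is the scalar sum of each charge's contribution, V = Σ kqᵢ/rᵢ.
Distances from the field point to each charge: r₁ = 0.240 m, r₂ = 0.654 m, r₃ = 0.328 m.
V = k[(4.53×10⁻⁹)/(0.240) + (6.74×10⁻⁹)/(0.654) + (-3.93×10⁻⁹)/(0.328)] = 155 V.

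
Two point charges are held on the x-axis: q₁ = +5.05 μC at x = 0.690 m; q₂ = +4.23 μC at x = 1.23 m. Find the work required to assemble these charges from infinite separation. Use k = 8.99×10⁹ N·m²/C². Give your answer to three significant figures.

The assembly work is the sum of pairwise potential energies, U = Σ_{i<j} kqᵢqⱼ/rᵢⱼ.
Pair separations: r₁₂ = 0.540 m.
U = (0.356) = 0.356 J.

0.356 J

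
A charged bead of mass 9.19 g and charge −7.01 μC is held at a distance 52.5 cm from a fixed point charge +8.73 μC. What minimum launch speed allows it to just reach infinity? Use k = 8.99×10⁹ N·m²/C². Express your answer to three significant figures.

15.1 m/s

To just escape, total mechanical energy must reach zero at infinity: ½mv²_min + U = 0, so ½mv²_min = −U = |kQq|/r.
|U| = |kQq|/r = (8.99×10⁹ N·m²/C²)(8.73×10⁻⁶)(7.01×10⁻⁶)/(0.525) = 1.05 J.
v_min = √(2|U|/m) = √(2·1.05/9.19×10⁻³) = 15.1 m/s.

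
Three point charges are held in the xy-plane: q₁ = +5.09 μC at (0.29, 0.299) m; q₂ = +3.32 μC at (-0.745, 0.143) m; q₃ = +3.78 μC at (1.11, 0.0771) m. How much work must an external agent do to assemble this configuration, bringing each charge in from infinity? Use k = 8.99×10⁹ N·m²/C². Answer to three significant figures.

The assembly work is the sum of pairwise potential energies, U = Σ_{i<j} kqᵢqⱼ/rᵢⱼ.
Pair separations: r₁₂ = 1.05 m, r₁₃ = 0.849 m, r₂₃ = 1.86 m.
U = (0.145) + (0.204) + (0.0608) = 0.410 J.

0.410 J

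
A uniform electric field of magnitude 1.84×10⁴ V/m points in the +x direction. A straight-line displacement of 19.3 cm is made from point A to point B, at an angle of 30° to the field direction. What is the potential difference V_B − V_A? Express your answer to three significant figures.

Only the component of displacement along E changes the potential: ΔV = −E·d·cosθ.
ΔV = −(1.84×10⁴ V/m)(0.193 m)cos30° = -3080 V.

-3080 V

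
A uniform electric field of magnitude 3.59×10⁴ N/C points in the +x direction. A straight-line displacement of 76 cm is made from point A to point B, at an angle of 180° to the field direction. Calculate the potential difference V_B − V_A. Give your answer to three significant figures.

Only the component of displacement along E changes the potential: ΔV = −E·d·cosθ.
ΔV = −(3.59×10⁴ V/m)(0.760 m)cos180° = 2.73×10⁴ V.

2.73×10⁴ V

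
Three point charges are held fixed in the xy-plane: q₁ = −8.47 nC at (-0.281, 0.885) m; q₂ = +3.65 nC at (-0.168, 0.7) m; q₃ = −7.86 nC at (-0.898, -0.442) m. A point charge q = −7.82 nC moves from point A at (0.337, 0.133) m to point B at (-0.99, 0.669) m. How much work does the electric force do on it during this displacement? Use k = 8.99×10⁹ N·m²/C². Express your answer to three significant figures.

The work done by the electric force is W_field = −ΔU = −q(V_B − V_A) = q(V_A − V_B).
At A: distances to the source charges are 0.973 m, 0.759 m, 1.36 m; V_A = Σ kqᵢ/rᵢ = -86.9 V.
At B: distances to the source charges are 0.741 m, 0.823 m, 1.11 m; V_B = Σ kqᵢ/rᵢ = -126 V.
ΔV = V_B − V_A = -39.3 V.
W_field = −qΔV = −(-7.82×10⁻⁹ C)(-39.3 V) = -3.08×10⁻⁷ J.

-3.08×10⁻⁷ J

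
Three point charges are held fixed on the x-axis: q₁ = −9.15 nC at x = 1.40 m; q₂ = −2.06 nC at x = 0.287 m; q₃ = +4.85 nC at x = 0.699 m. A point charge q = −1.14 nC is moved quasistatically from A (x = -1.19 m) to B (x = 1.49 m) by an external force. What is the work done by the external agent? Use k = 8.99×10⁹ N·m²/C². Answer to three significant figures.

For quasistatic motion the external work equals the change in potential energy: W_ext = qΔV = q(V_B − V_A).
At A: distances to the source charges are 2.59 m, 1.48 m, 1.89 m; V_A = Σ kqᵢ/rᵢ = -21.2 V.
At B: distances to the source charges are 0.0900 m, 1.20 m, 0.791 m; V_B = Σ kqᵢ/rᵢ = -874 V.
ΔV = V_B − V_A = -853 V.
W_ext = qΔV = (-1.14×10⁻⁹ C)(-853 V) = 9.72×10⁻⁷ J.

9.72×10⁻⁷ J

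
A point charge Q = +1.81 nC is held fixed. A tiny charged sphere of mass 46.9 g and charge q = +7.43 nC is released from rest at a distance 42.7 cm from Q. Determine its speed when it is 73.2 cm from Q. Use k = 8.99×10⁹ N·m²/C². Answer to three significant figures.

2.24×10⁻³ m/s

Only the electrostatic force acts, so mechanical energy is conserved: ½mv² = U₁ − U₂ = kQq(1/r₁ − 1/r₂).
U₁ − U₂ = (8.99×10⁹ N·m²/C²)(1.81×10⁻⁹ C)(7.43×10⁻⁹ C)(1/0.427 − 1/0.732) = 1.18×10⁻⁷ J.
v = √(2·1.18×10⁻⁷/0.0469) = 2.24×10⁻³ m/s.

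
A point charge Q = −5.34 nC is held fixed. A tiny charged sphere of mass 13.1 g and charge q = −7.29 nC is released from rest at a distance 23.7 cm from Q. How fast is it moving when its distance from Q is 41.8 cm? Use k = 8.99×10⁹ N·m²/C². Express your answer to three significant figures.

9.88×10⁻³ m/s

Only the electrostatic force acts, so mechanical energy is conserved: ½mv² = U₁ − U₂ = kQq(1/r₁ − 1/r₂).
U₁ − U₂ = (8.99×10⁹ N·m²/C²)(-5.34×10⁻⁹ C)(-7.29×10⁻⁹ C)(1/0.237 − 1/0.418) = 6.39×10⁻⁷ J.
v = √(2·6.39×10⁻⁷/0.0131) = 9.88×10⁻³ m/s.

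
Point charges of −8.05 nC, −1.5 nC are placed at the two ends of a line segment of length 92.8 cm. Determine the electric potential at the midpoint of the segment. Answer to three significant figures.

-185 V

Electric potential is a scalar, so the contributions from each charge add algebraically: V = Σ kqᵢ/rᵢ.
Each charge is 0.464 m from the midpoint.
V = k[(-8.05×10⁻⁹)/(0.464) + (-1.50×10⁻⁹)/(0.464)] = -185 V.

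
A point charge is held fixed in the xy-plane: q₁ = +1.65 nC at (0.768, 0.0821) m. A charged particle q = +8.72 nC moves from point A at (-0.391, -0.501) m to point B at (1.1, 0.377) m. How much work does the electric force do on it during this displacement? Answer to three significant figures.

The work done by the electric force is W_field = −ΔU = −q(V_B − V_A) = q(V_A − V_B).
At A: distance to the source charge is 1.30 m; V_A = kq₁/r = 11.4 V.
At B: distance to the source charge is 0.444 m; V_B = kq₁/r = 33.4 V.
ΔV = V_B − V_A = 22.0 V.
W_field = −qΔV = −(8.72×10⁻⁹ C)(22.0 V) = -1.92×10⁻⁷ J.

-1.92×10⁻⁷ J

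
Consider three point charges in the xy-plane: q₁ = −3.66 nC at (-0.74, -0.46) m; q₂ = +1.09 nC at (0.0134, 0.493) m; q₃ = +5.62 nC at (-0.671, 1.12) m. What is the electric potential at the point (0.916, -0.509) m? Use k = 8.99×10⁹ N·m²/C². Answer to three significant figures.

Electric potential is a scalar, so the contributions from each charge add algebraically: V = Σ kqᵢ/rᵢ.
Distances from the field point to each charge: r₁ = 1.66 m, r₂ = 1.35 m, r₃ = 2.27 m.
V = k[(-3.66×10⁻⁹)/(1.66) + (1.09×10⁻⁹)/(1.35) + (5.62×10⁻⁹)/(2.27)] = 9.62 V.

9.62 V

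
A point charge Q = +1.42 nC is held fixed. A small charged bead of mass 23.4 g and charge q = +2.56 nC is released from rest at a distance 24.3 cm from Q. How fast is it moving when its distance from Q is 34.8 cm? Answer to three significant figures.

1.86×10⁻³ m/s

Only the electrostatic force acts, so mechanical energy is conserved: ½mv² = U₁ − U₂ = kQq(1/r₁ − 1/r₂).
U₁ − U₂ = (8.99×10⁹ N·m²/C²)(1.42×10⁻⁹ C)(2.56×10⁻⁹ C)(1/0.243 − 1/0.348) = 4.06×10⁻⁸ J.
v = √(2·4.06×10⁻⁸/0.0234) = 1.86×10⁻³ m/s.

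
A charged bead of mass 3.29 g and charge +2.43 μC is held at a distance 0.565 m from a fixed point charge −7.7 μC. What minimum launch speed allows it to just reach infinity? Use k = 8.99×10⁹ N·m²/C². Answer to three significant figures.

To just escape, total mechanical energy must reach zero at infinity: ½mv²_min + U = 0, so ½mv²_min = −U = |kQq|/r.
|U| = |kQq|/r = (8.99×10⁹ N·m²/C²)(7.70×10⁻⁶)(2.43×10⁻⁶)/(0.565) = 0.298 J.
v_min = √(2|U|/m) = √(2·0.298/3.29×10⁻³) = 13.5 m/s.

13.5 m/s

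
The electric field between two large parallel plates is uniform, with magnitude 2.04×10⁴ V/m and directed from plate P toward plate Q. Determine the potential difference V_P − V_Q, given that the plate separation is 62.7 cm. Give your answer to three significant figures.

In a uniform field, potential decreases in the direction of E: ΔV = −E·d for a displacement d parallel to E.
Going from Q to P is a displacement of 62.7 cm opposite to the field, so V_P − V_Q = +Ed = 1.28×10⁴ V.

1.28×10⁴ V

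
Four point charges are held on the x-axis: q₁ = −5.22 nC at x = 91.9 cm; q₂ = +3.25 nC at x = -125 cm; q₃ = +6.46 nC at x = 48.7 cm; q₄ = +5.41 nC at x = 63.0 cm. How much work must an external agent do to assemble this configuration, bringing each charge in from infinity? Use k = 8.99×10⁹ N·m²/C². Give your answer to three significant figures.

7.39×10⁻⁷ J

The assembly work is the sum of pairwise potential energies, U = Σ_{i<j} kqᵢqⱼ/rᵢⱼ.
Pair separations: r₁₂ = 2.17 m, r₁₃ = 0.432 m, r₁₄ = 0.289 m, r₂₃ = 1.74 m, r₂₄ = 1.88 m, r₃₄ = 0.143 m.
Summing all 6 pair terms gives U = 7.39×10⁻⁷ J.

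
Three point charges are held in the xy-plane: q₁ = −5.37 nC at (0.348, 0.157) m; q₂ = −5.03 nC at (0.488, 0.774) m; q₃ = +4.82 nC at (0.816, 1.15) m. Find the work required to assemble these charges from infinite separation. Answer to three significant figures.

The work to assemble the configuration equals its total potential energy, U = Σ kqᵢqⱼ/rᵢⱼ over all pairs.
Pair separations: r₁₂ = 0.633 m, r₁₃ = 1.10 m, r₂₃ = 0.499 m.
U = (3.84×10⁻⁷) + (-2.12×10⁻⁷) + (-4.37×10⁻⁷) = -2.65×10⁻⁷ J.

-2.65×10⁻⁷ J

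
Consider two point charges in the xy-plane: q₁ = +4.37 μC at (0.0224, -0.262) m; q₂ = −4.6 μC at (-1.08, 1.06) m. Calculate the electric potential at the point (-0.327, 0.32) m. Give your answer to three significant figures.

1.87×10⁴ V

The total potential is the scalar sum of each charge's contribution, V = Σ kqᵢ/rᵢ.
Distances from the field point to each charge: r₁ = 0.679 m, r₂ = 1.06 m.
V = k[(4.37×10⁻⁶)/(0.679) + (-4.60×10⁻⁶)/(1.06)] = 1.87×10⁴ V.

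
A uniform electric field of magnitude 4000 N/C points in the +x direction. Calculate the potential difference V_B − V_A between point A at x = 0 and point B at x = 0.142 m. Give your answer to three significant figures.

In a uniform field, potential decreases in the direction of E: V_B − V_A = −E·Δx.
V_B − V_A = −(4000 V/m)(0.142 m) = -568 V.

-568 V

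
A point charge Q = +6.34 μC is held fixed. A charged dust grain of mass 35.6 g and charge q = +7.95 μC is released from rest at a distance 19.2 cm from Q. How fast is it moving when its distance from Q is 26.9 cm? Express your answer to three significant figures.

Only the electrostatic force acts, so mechanical energy is conserved: ½mv² = U₁ − U₂ = kQq(1/r₁ − 1/r₂).
U₁ − U₂ = (8.99×10⁹ N·m²/C²)(6.34×10⁻⁶ C)(7.95×10⁻⁶ C)(1/0.192 − 1/0.269) = 0.676 J.
v = √(2·0.676/0.0356) = 6.16 m/s.

6.16 m/s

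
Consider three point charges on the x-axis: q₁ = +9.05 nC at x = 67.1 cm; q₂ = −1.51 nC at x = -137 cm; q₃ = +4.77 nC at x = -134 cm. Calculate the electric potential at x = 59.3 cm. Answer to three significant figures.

1060 V

The total potential is the scalar sum of each charge's contribution, V = Σ kqᵢ/rᵢ.
Distances from the field point to each charge: r₁ = 0.0780 m, r₂ = 1.96 m, r₃ = 1.93 m.
V = k[(9.05×10⁻⁹)/(0.0780) + (-1.51×10⁻⁹)/(1.96) + (4.77×10⁻⁹)/(1.93)] = 1060 V.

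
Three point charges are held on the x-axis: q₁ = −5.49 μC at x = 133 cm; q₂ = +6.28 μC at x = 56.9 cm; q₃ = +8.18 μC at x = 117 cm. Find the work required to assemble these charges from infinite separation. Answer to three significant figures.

The assembly work is the sum of pairwise potential energies, U = Σ_{i<j} kqᵢqⱼ/rᵢⱼ.
Pair separations: r₁₂ = 0.761 m, r₁₃ = 0.160 m, r₂₃ = 0.601 m.
U = (-0.407) + (-2.52) + (0.768) = -2.16 J.

-2.16 J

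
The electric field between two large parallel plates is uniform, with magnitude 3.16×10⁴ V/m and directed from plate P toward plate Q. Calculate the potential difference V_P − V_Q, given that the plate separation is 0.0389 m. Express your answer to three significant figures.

1230 V

In a uniform field, potential decreases in the direction of E: ΔV = −E·d for a displacement d parallel to E.
Going from Q to P is a displacement of 0.0389 m opposite to the field, so V_P − V_Q = +Ed = 1230 V.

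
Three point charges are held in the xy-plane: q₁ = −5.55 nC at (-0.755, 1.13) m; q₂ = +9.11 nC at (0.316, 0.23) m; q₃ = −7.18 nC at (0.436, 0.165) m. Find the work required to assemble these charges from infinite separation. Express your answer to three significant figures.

-4.40×10⁻⁶ J

The assembly work is the sum of pairwise potential energies, U = Σ_{i<j} kqᵢqⱼ/rᵢⱼ.
Pair separations: r₁₂ = 1.40 m, r₁₃ = 1.53 m, r₂₃ = 0.136 m.
U = (-3.25×10⁻⁷) + (2.34×10⁻⁷) + (-4.31×10⁻⁶) = -4.40×10⁻⁶ J.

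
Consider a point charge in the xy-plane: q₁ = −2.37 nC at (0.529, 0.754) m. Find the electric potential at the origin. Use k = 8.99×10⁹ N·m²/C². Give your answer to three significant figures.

-23.1 V

Electric potential is a scalar, so the contributions from each charge add algebraically: V = Σ kqᵢ/rᵢ.
Distances from the field point to each charge: r₁ = 0.921 m.
V = k[(-2.37×10⁻⁹)/(0.921)] = -23.1 V.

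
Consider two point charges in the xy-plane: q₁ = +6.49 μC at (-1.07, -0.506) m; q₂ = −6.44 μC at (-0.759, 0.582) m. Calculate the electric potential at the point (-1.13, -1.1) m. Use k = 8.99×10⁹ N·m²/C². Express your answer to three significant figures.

6.41×10⁴ V

The total potential is the scalar sum of each charge's contribution, V = Σ kqᵢ/rᵢ.
Distances from the field point to each charge: r₁ = 0.597 m, r₂ = 1.72 m.
V = k[(6.49×10⁻⁶)/(0.597) + (-6.44×10⁻⁶)/(1.72)] = 6.41×10⁴ V.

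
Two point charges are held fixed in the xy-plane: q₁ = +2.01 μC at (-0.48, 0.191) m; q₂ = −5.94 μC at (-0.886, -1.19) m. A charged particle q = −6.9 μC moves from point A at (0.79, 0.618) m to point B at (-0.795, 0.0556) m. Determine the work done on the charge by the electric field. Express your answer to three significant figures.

The work done by the electric force is W_field = −ΔU = −q(V_B − V_A) = q(V_A − V_B).
At A: distances to the source charges are 1.34 m, 2.47 m; V_A = Σ kqᵢ/rᵢ = -8170 V.
At B: distances to the source charges are 0.343 m, 1.25 m; V_B = Σ kqᵢ/rᵢ = 9940 V.
ΔV = V_B − V_A = 1.81×10⁴ V.
W_field = −qΔV = −(-6.90×10⁻⁶ C)(1.81×10⁴ V) = 0.125 J.

0.125 J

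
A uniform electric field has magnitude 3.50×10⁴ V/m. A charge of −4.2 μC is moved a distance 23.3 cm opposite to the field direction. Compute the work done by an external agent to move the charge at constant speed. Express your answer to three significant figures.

The potential change for a displacement 23.3 cm opposite to the field direction is ΔV = +Ed = 8160 V.
W_ext = qΔV = -0.0343 J.

-0.0343 J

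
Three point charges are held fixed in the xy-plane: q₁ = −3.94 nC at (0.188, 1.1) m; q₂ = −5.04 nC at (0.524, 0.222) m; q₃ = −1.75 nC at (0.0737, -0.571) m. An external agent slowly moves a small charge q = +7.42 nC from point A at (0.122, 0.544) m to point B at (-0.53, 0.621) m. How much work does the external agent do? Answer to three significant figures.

5.37×10⁻⁷ J

For quasistatic motion the external work equals the change in potential energy: W_ext = qΔV = q(V_B − V_A).
At A: distances to the source charges are 0.560 m, 0.515 m, 1.12 m; V_A = Σ kqᵢ/rᵢ = -165 V.
At B: distances to the source charges are 0.863 m, 1.13 m, 1.34 m; V_B = Σ kqᵢ/rᵢ = -93.0 V.
ΔV = V_B − V_A = 72.3 V.
W_ext = qΔV = (7.42×10⁻⁹ C)(72.3 V) = 5.37×10⁻⁷ J.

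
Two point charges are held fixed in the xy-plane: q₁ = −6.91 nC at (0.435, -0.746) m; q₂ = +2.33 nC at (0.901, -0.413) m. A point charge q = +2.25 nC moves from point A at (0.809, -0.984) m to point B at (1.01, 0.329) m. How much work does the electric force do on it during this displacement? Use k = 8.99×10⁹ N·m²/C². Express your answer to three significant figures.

-1.82×10⁻⁷ J

The work done by the electric force is W_field = −ΔU = −q(V_B − V_A) = q(V_A − V_B).
At A: distances to the source charges are 0.443 m, 0.578 m; V_A = Σ kqᵢ/rᵢ = -104 V.
At B: distances to the source charges are 1.22 m, 0.750 m; V_B = Σ kqᵢ/rᵢ = -23.0 V.
ΔV = V_B − V_A = 80.9 V.
W_field = −qΔV = −(2.25×10⁻⁹ C)(80.9 V) = -1.82×10⁻⁷ J.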